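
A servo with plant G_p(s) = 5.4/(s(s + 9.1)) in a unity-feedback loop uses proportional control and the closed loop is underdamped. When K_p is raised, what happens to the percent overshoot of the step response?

increase

ζ = 9.1/(2√(5.4K_p)) decreases as K_p grows; lower damping means more overshoot.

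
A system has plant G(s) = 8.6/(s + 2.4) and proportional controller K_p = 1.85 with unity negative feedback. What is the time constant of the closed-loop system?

τ = 0.0546 s

Closed-loop transfer function: T(s) = K_p·G(s)/(1 + K_p·G(s)) = 15.91/(s + 2.4 + 15.91) = 15.91/(s + 18.31).
Time constant τ = 1/18.31 = 0.0546 s.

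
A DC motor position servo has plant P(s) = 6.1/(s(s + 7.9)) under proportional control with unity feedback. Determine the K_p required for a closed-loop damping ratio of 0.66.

K_p = 5.87

Closed-loop characteristic equation: s² + 7.9s + K_p·6.1 = 0.
So ω_n = √(6.1K_p) and 2ζω_n = 7.9, giving ζ = 7.9/(2√(6.1K_p)).
Setting ζ = 0.66: √(6.1K_p) = 7.9/(2·0.66) = 5.985, so K_p = 35.82/6.1 = 5.87.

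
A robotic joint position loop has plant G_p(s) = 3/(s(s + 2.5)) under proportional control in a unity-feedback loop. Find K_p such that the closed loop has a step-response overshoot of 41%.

From %OS = 100·exp(−πζ/√(1−ζ²)) = 41%, ζ = −ln(0.41)/√(π²+ln²(0.41)) = 0.273.
Characteristic equation s² + 2.5s + 3K_p = 0 gives ζ = 2.5/(2√(3K_p)).
Setting ζ = 0.273: √(3K_p) = 2.5/(2·0.273) = 4.578, so K_p = 20.96/3 = 6.99.

K_p = 6.99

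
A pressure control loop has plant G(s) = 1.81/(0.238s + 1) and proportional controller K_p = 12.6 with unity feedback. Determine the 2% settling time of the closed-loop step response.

Closed loop: T(s) = K_p·G/(1+K_p·G) = 22.81/(0.238s + 1 + 22.81), with pole at s = −(1 + 22.81)/0.238 = −100.
τ = 1/100 = 0.009997 s, so 2% settling time ≈ 4τ = 0.04 s.

T_s ≈ 0.04 s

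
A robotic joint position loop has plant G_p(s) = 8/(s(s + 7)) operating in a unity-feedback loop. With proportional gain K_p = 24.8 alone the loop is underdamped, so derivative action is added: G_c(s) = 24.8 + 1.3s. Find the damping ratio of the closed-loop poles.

Forward path: (24.8 + 1.3s)·8/(s(s+7)). The closed-loop characteristic equation is s² + (7 + 8·1.3)s + 8·24.8 = 0.
That is s² + 17.4s + 198.4 = 0, so ω_n = 14.09 rad/s and ζ = 17.4/(2·14.09) = 0.6177.

ζ = 0.618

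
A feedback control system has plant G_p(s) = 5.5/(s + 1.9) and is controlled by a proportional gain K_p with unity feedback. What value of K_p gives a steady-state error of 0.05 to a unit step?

The loop is type 0, so e_ss(step) = 1/(1 + K_pos) with K_pos = K_p·G_p(0).
G_p(0) = 2.895. Require 1/(1 + K_p·2.895) = 0.05, so 1 + 2.895·K_p = 20.
K_p = (20 − 1)/2.895 = 6.56.

K_p = 6.56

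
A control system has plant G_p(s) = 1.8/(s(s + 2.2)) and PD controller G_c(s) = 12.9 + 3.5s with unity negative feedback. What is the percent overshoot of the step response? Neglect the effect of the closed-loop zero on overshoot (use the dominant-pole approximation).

Forward path: (12.9 + 3.5s)·1.8/(s(s+2.2)). The closed-loop characteristic equation is s² + (2.2 + 1.8·3.5)s + 1.8·12.9 = 0.
That is s² + 8.5s + 23.22 = 0, so ω_n = 4.819 rad/s and ζ = 8.5/(2·4.819) = 0.882.
%OS = 100·exp(−πζ/√(1−ζ²)) = 0.28%.

0.28%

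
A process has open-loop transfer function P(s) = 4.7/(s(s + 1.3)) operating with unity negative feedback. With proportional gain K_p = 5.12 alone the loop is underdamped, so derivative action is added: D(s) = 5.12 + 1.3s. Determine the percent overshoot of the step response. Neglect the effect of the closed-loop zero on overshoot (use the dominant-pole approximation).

2.68%

Forward path: (5.12 + 1.3s)·4.7/(s(s+1.3)). The closed-loop characteristic equation is s² + (1.3 + 4.7·1.3)s + 4.7·5.12 = 0.
That is s² + 7.41s + 24.06 = 0, so ω_n = 4.906 rad/s and ζ = 7.41/(2·4.906) = 0.7553.
%OS = 100·exp(−πζ/√(1−ζ²)) = 2.68%.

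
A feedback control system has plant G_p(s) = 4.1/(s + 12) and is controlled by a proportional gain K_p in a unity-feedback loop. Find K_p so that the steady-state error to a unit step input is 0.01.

K_p = 290

The loop is type 0, so e_ss(step) = 1/(1 + K_pos) with K_pos = K_p·G_p(0).
G_p(0) = 0.3417. Require 1/(1 + K_p·0.3417) = 0.01, so 1 + 0.3417·K_p = 100.
K_p = (100 − 1)/0.3417 = 290.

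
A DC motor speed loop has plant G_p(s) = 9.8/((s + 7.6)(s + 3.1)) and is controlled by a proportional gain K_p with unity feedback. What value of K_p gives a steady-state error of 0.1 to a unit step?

Steady-state error for a unit step on this type-0 loop is 1/(1 + K_p·G_p(0)).
G_p(0) = 0.416. Require 1/(1 + K_p·0.416) = 0.1, so 1 + 0.416·K_p = 10.
K_p = (10 − 1)/0.416 = 21.6.

K_p = 21.6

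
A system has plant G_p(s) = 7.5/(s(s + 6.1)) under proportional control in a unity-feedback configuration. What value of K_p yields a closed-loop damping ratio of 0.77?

K_p = 2.09

Closed-loop characteristic equation: s² + 6.1s + K_p·7.5 = 0.
So ω_n = √(7.5K_p) and 2ζω_n = 6.1, giving ζ = 6.1/(2√(7.5K_p)).
Setting ζ = 0.77: √(7.5K_p) = 6.1/(2·0.77) = 3.961, so K_p = 15.69/7.5 = 2.09.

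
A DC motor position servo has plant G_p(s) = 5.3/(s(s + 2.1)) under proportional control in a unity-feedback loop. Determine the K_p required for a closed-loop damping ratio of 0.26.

Closed-loop characteristic equation: s² + 2.1s + K_p·5.3 = 0.
So ω_n = √(5.3K_p) and 2ζω_n = 2.1, giving ζ = 2.1/(2√(5.3K_p)).
Setting ζ = 0.26: √(5.3K_p) = 2.1/(2·0.26) = 4.038, so K_p = 16.31/5.3 = 3.08.

K_p = 3.08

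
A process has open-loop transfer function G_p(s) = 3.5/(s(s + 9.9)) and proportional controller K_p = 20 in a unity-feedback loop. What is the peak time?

T_p = 0.466 s

The closed-loop denominator s² + 9.9s + 70 gives ω_n = √70 = 8.367 and ζ = 9.9/(2ω_n) = 0.5916.
Damped frequency ω_d = ω_n√(1−ζ²) = 6.745 rad/s, so peak time T_p = π/ω_d = 0.466 s.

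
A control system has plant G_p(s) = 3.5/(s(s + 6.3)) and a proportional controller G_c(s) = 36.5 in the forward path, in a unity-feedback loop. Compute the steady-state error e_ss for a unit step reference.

The open loop G_c(s)G_p(s) has a pole at the origin (type 1), so the static position error constant is infinite and e_ss = 1/(1+∞) = 0.

0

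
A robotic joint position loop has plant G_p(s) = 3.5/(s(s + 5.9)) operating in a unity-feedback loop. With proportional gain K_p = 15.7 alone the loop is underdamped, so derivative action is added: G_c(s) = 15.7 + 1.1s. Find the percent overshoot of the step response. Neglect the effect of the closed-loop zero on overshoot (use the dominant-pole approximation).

Forward path: (15.7 + 1.1s)·3.5/(s(s+5.9)). The closed-loop characteristic equation is s² + (5.9 + 3.5·1.1)s + 3.5·15.7 = 0.
That is s² + 9.75s + 54.95 = 0, so ω_n = 7.413 rad/s and ζ = 9.75/(2·7.413) = 0.6576.
%OS = 100·exp(−πζ/√(1−ζ²)) = 6.44%.

6.44%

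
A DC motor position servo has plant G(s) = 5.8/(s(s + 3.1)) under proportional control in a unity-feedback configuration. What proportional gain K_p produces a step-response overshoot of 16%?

K_p = 1.63

From %OS = 100·exp(−πζ/√(1−ζ²)) = 16%, ζ = −ln(0.16)/√(π²+ln²(0.16)) = 0.5039.
Characteristic equation s² + 3.1s + 5.8K_p = 0 gives ζ = 3.1/(2√(5.8K_p)).
Setting ζ = 0.5039: √(5.8K_p) = 3.1/(2·0.5039) = 3.076, so K_p = 9.463/5.8 = 1.63.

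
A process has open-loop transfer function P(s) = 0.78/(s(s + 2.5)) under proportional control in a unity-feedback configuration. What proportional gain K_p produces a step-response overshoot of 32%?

K_p = 17.2

From %OS = 100·exp(−πζ/√(1−ζ²)) = 32%, ζ = −ln(0.32)/√(π²+ln²(0.32)) = 0.341.
Characteristic equation s² + 2.5s + 0.78K_p = 0 gives ζ = 2.5/(2√(0.78K_p)).
Setting ζ = 0.341: √(0.78K_p) = 2.5/(2·0.341) = 3.666, so K_p = 13.44/0.78 = 17.2.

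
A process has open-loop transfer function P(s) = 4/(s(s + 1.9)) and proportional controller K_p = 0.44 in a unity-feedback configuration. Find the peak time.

T_p = 3.39 s

Closed-loop characteristic equation: s² + 1.9s + 1.76 = 0, so ω_n = 1.327 rad/s and ζ = 1.9/(2·1.327) = 0.7161.
Damped frequency ω_d = ω_n√(1−ζ²) = 0.926 rad/s, so peak time T_p = π/ω_d = 3.39 s.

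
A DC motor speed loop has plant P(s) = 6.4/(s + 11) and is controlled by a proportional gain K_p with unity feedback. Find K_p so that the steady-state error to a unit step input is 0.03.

K_p = 55.6

Steady-state error for a unit step on this type-0 loop is 1/(1 + K_p·P(0)).
P(0) = 0.5818. Require 1/(1 + K_p·0.5818) = 0.03, so 1 + 0.5818·K_p = 33.33.
K_p = (33.33 − 1)/0.5818 = 55.6.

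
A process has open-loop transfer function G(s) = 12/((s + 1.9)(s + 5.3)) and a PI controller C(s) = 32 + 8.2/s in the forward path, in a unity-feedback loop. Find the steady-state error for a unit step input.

The open loop C(s)G(s) has a pole at the origin (type 1), so the static position error constant is infinite and e_ss = 1/(1+∞) = 0.

0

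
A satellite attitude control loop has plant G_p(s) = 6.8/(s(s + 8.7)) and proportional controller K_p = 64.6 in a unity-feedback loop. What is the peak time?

T_p = 0.153 s

Closed-loop characteristic equation: s² + 8.7s + 439.3 = 0, so ω_n = 20.96 rad/s and ζ = 8.7/(2·20.96) = 0.2075.
Damped frequency ω_d = ω_n√(1−ζ²) = 20.5 rad/s, so peak time T_p = π/ω_d = 0.153 s.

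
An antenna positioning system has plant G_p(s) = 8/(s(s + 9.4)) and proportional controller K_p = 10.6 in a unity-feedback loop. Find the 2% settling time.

The closed-loop denominator s² + 9.4s + 84.8 gives ω_n = √84.8 = 9.209 and ζ = 9.4/(2ω_n) = 0.5104.
2% settling time T_s ≈ 4/(ζω_n) = 4/4.7 = 0.851 s.

T_s ≈ 0.851 s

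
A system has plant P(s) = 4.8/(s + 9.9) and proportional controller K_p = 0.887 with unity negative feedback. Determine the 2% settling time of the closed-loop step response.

T_s ≈ 0.283 s

Closed-loop transfer function: T(s) = K_p·P(s)/(1 + K_p·P(s)) = 4.258/(s + 9.9 + 4.258) = 4.258/(s + 14.16).
Time constant τ = 1/14.16 = 0.07063 s, so the 2% settling time is about 4τ = 0.283 s.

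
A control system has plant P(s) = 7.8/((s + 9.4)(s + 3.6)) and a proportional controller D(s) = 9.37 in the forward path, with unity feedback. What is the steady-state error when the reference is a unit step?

0.316

The loop is type 0. Static position error constant K_pos = D(0)·P(0) = 9.37·0.2305 = 2.16.
Steady-state error to a unit step: e_ss = 1/(1+K_pos) = 1/3.16 = 0.316.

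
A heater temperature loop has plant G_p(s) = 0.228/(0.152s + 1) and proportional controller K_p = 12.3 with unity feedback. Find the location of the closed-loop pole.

s = -25.03

Closed loop: T(s) = K_p·G_p/(1+K_p·G_p) = 2.804/(0.152s + 1 + 2.804), with pole at s = −(1 + 2.804)/0.152 = −25.03.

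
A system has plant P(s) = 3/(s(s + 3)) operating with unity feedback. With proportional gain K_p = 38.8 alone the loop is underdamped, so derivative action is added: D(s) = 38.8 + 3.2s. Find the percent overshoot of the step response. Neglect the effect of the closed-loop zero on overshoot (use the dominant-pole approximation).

10.4%

Forward path: (38.8 + 3.2s)·3/(s(s+3)). The closed-loop characteristic equation is s² + (3 + 3·3.2)s + 3·38.8 = 0.
That is s² + 12.6s + 116.4 = 0, so ω_n = 10.79 rad/s and ζ = 12.6/(2·10.79) = 0.5839.
%OS = 100·exp(−πζ/√(1−ζ²)) = 10.4%.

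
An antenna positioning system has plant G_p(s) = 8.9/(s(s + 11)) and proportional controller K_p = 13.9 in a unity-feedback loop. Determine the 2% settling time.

T_s ≈ 0.727 s

Closed-loop characteristic equation: s² + 11s + 123.7 = 0, so ω_n = 11.12 rad/s and ζ = 11/(2·11.12) = 0.4945.
2% settling time T_s ≈ 4/(ζω_n) = 4/5.5 = 0.727 s.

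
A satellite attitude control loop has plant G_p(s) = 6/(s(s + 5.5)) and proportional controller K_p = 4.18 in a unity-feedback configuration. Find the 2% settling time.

T_s ≈ 1.45 s

Closed-loop characteristic equation: s² + 5.5s + 25.08 = 0, so ω_n = 5.008 rad/s and ζ = 5.5/(2·5.008) = 0.5491.
2% settling time T_s ≈ 4/(ζω_n) = 4/2.75 = 1.45 s.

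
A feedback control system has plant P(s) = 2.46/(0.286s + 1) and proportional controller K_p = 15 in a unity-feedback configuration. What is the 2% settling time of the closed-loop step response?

T_s ≈ 0.0302 s

Closed loop: T(s) = K_p·P/(1+K_p·P) = 36.9/(0.286s + 1 + 36.9), with pole at s = −(1 + 36.9)/0.286 = −132.5.
τ = 1/132.5 = 0.007546 s, so 2% settling time ≈ 4τ = 0.0302 s.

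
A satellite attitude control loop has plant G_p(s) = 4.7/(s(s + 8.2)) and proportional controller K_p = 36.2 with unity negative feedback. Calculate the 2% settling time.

The closed-loop denominator s² + 8.2s + 170.1 gives ω_n = √170.1 = 13.04 and ζ = 8.2/(2ω_n) = 0.3143.
2% settling time T_s ≈ 4/(ζω_n) = 4/4.1 = 0.976 s.

T_s ≈ 0.976 s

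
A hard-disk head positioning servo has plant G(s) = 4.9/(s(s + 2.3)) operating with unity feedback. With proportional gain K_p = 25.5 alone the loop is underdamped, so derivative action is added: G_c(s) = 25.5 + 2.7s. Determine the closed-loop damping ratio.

ζ = 0.695

Forward path: (25.5 + 2.7s)·4.9/(s(s+2.3)). The closed-loop characteristic equation is s² + (2.3 + 4.9·2.7)s + 4.9·25.5 = 0.
That is s² + 15.53s + 125 = 0, so ω_n = 11.18 rad/s and ζ = 15.53/(2·11.18) = 0.6947.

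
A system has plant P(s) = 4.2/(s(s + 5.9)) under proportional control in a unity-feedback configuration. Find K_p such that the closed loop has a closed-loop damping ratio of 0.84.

Closed-loop characteristic equation: s² + 5.9s + K_p·4.2 = 0.
So ω_n = √(4.2K_p) and 2ζω_n = 5.9, giving ζ = 5.9/(2√(4.2K_p)).
Setting ζ = 0.84: √(4.2K_p) = 5.9/(2·0.84) = 3.512, so K_p = 12.33/4.2 = 2.94.

K_p = 2.94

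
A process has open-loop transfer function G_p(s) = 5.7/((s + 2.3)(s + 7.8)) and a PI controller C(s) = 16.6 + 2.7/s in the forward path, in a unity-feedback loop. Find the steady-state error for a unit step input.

The open loop C(s)G_p(s) has a pole at the origin (type 1), so the static position error constant is infinite and e_ss = 1/(1+∞) = 0.

0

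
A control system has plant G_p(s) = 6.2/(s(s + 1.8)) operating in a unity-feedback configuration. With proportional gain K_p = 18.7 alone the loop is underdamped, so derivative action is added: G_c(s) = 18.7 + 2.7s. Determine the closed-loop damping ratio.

Forward path: (18.7 + 2.7s)·6.2/(s(s+1.8)). The closed-loop characteristic equation is s² + (1.8 + 6.2·2.7)s + 6.2·18.7 = 0.
That is s² + 18.54s + 115.9 = 0, so ω_n = 10.77 rad/s and ζ = 18.54/(2·10.77) = 0.8609.

ζ = 0.861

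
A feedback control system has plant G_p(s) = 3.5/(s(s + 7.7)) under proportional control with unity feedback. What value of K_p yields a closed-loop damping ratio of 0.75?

K_p = 7.53

Closed-loop characteristic equation: s² + 7.7s + K_p·3.5 = 0.
So ω_n = √(3.5K_p) and 2ζω_n = 7.7, giving ζ = 7.7/(2√(3.5K_p)).
Setting ζ = 0.75: √(3.5K_p) = 7.7/(2·0.75) = 5.133, so K_p = 26.35/3.5 = 7.53.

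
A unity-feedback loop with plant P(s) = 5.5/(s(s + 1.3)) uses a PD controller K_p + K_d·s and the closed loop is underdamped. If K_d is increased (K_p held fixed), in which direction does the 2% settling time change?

Characteristic equation s² + (1.3 + 5.5K_d)s + 5.5K_p = 0: raising K_d increases ζω_n = (1.3+5.5K_d)/2 while the loop stays underdamped, so T_s ≈ 4/(ζω_n) decreases.

decrease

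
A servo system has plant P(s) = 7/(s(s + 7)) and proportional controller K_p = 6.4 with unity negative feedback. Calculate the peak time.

From 1 + K_pP(s) = 0: s² + 7s + 44.8 = 0 ⇒ ω_n = 6.693, ζ = 0.5229.
Damped frequency ω_d = ω_n√(1−ζ²) = 5.705 rad/s, so peak time T_p = π/ω_d = 0.551 s.

T_p = 0.551 s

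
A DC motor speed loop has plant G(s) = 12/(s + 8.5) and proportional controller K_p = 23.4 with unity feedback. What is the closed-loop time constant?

Closed-loop transfer function: T(s) = K_p·G(s)/(1 + K_p·G(s)) = 280.8/(s + 8.5 + 280.8) = 280.8/(s + 289.3).
Time constant τ = 1/289.3 = 0.00346 s.

τ = 0.00346 s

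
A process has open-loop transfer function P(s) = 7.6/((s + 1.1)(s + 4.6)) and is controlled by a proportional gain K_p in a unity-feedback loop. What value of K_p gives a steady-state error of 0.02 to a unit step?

K_p = 32.6

Steady-state error for a unit step on this type-0 loop is 1/(1 + K_p·P(0)).
P(0) = 1.502. Require 1/(1 + K_p·1.502) = 0.02, so 1 + 1.502·K_p = 50.
K_p = (50 − 1)/1.502 = 32.6.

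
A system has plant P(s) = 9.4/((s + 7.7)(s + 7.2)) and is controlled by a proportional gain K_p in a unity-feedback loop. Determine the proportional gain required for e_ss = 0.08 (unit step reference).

For a type-0 loop with proportional control, e_ss = 1/(1 + K_p·P(0)).
P(0) = 0.1696. Require 1/(1 + K_p·0.1696) = 0.08, so 1 + 0.1696·K_p = 12.5.
K_p = (12.5 − 1)/0.1696 = 67.8.

K_p = 67.8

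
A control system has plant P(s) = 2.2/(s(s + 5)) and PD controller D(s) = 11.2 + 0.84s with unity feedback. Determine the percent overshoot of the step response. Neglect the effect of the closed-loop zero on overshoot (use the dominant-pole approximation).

Forward path: (11.2 + 0.84s)·2.2/(s(s+5)). The closed-loop characteristic equation is s² + (5 + 2.2·0.84)s + 2.2·11.2 = 0.
That is s² + 6.848s + 24.64 = 0, so ω_n = 4.964 rad/s and ζ = 6.848/(2·4.964) = 0.6898.
%OS = 100·exp(−πζ/√(1−ζ²)) = 5.01%.

5.01%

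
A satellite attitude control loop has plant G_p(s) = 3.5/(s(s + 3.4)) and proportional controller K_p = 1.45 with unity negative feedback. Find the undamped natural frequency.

1 + K_p·G_p(s) = 0 gives s² + 3.4s + 5.075 = 0.
Matching s² + 2ζω_n s + ω_n²: ω_n = √5.075 = 2.253 rad/s and 2ζω_n = 3.4, so ζ = 3.4/(2·2.253) = 0.755.

ω_n = 2.25 rad/s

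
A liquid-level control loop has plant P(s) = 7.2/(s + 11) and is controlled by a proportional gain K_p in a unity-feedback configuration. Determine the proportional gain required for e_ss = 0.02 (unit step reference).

K_p = 74.9

Steady-state error for a unit step on this type-0 loop is 1/(1 + K_p·P(0)).
P(0) = 0.6545. Require 1/(1 + K_p·0.6545) = 0.02, so 1 + 0.6545·K_p = 50.
K_p = (50 − 1)/0.6545 = 74.9.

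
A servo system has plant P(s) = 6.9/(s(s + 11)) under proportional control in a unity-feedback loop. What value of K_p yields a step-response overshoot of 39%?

From %OS = 100·exp(−πζ/√(1−ζ²)) = 39%, ζ = −ln(0.39)/√(π²+ln²(0.39)) = 0.2871.
Characteristic equation s² + 11s + 6.9K_p = 0 gives ζ = 11/(2√(6.9K_p)).
Setting ζ = 0.2871: √(6.9K_p) = 11/(2·0.2871) = 19.16, so K_p = 367/6.9 = 53.2.

K_p = 53.2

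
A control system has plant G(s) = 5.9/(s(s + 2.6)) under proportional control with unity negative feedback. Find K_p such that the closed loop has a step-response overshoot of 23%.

K_p = 1.6

From %OS = 100·exp(−πζ/√(1−ζ²)) = 23%, ζ = −ln(0.23)/√(π²+ln²(0.23)) = 0.4237.
Characteristic equation s² + 2.6s + 5.9K_p = 0 gives ζ = 2.6/(2√(5.9K_p)).
Setting ζ = 0.4237: √(5.9K_p) = 2.6/(2·0.4237) = 3.068, so K_p = 9.412/5.9 = 1.6.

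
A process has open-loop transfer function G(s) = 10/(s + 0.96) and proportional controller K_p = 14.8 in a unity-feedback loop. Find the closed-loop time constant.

τ = 0.00671 s

Closed-loop transfer function: T(s) = K_p·G(s)/(1 + K_p·G(s)) = 148/(s + 0.96 + 148) = 148/(s + 149).
Time constant τ = 1/149 = 0.00671 s.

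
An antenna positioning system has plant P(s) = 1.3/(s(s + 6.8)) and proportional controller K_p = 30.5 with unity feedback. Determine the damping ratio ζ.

With unity feedback the closed-loop characteristic equation is s² + 6.8s + 30.5·1.3 = s² + 6.8s + 39.65 = 0.
So ω_n² = 39.65 ⇒ ω_n = 6.297 rad/s, and ζ = 6.8/(2ω_n) = 0.54.

ζ = 0.54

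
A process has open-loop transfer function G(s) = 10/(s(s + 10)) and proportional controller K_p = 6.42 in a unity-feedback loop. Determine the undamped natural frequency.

ω_n = 8.01 rad/s

1 + K_p·G(s) = 0 gives s² + 10s + 64.2 = 0.
So ω_n² = 64.2 ⇒ ω_n = 8.012 rad/s, and ζ = 10/(2ω_n) = 0.624.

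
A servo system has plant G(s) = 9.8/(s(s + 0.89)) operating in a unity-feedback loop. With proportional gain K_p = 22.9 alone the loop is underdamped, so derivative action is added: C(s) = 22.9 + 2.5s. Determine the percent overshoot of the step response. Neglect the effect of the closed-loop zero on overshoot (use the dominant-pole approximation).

0.664%

Forward path: (22.9 + 2.5s)·9.8/(s(s+0.89)). The closed-loop characteristic equation is s² + (0.89 + 9.8·2.5)s + 9.8·22.9 = 0.
That is s² + 25.39s + 224.4 = 0, so ω_n = 14.98 rad/s and ζ = 25.39/(2·14.98) = 0.8474.
%OS = 100·exp(−πζ/√(1−ζ²)) = 0.664%.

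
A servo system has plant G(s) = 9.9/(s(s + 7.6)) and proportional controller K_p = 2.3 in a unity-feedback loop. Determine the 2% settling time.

From 1 + K_pG(s) = 0: s² + 7.6s + 22.77 = 0 ⇒ ω_n = 4.772, ζ = 0.7963.
2% settling time T_s ≈ 4/(ζω_n) = 4/3.8 = 1.05 s.

T_s ≈ 1.05 s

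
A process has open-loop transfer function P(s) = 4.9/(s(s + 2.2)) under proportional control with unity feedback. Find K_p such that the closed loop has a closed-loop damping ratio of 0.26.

Closed-loop characteristic equation: s² + 2.2s + K_p·4.9 = 0.
So ω_n = √(4.9K_p) and 2ζω_n = 2.2, giving ζ = 2.2/(2√(4.9K_p)).
Setting ζ = 0.26: √(4.9K_p) = 2.2/(2·0.26) = 4.231, so K_p = 17.9/4.9 = 3.65.

K_p = 3.65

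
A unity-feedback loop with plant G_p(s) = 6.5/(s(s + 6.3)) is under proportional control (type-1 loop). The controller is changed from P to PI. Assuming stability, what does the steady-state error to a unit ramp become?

0

The integrator raises the loop to type 2, so K_v → ∞ and e_ss to a ramp is zero.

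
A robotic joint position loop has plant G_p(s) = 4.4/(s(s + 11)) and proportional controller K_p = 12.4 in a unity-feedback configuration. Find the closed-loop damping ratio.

ζ = 0.745

With unity feedback the closed-loop characteristic equation is s² + 11s + 12.4·4.4 = s² + 11s + 54.56 = 0.
Matching s² + 2ζω_n s + ω_n²: ω_n = √54.56 = 7.386 rad/s and 2ζω_n = 11, so ζ = 11/(2·7.386) = 0.745.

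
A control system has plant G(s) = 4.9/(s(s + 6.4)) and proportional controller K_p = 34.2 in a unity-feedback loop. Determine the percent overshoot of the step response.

Closed-loop characteristic equation: s² + 6.4s + 167.6 = 0, so ω_n = 12.95 rad/s and ζ = 6.4/(2·12.95) = 0.2472.
%OS = 100·exp(−πζ/√(1−ζ²)) = 100·exp(−π·0.2472/√0.9389) = 44.9%.

44.9%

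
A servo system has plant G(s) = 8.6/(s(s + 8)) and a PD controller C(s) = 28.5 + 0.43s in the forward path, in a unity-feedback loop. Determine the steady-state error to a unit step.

0

The open loop C(s)G(s) has a pole at the origin (type 1), so the static position error constant is infinite and e_ss = 1/(1+∞) = 0.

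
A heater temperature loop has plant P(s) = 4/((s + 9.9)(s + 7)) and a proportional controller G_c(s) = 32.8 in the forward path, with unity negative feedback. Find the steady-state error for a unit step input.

0.346

The loop is type 0. Static position error constant K_pos = G_c(0)·P(0) = 32.8·0.05772 = 1.893.
Steady-state error to a unit step: e_ss = 1/(1+K_pos) = 1/2.893 = 0.346.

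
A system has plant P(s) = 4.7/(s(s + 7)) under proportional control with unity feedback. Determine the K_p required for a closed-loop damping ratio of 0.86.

Closed-loop characteristic equation: s² + 7s + K_p·4.7 = 0.
So ω_n = √(4.7K_p) and 2ζω_n = 7, giving ζ = 7/(2√(4.7K_p)).
Setting ζ = 0.86: √(4.7K_p) = 7/(2·0.86) = 4.07, so K_p = 16.56/4.7 = 3.52.

K_p = 3.52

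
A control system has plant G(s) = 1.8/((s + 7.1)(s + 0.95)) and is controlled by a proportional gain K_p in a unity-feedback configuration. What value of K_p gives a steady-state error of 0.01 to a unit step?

K_p = 371

For a type-0 loop with proportional control, e_ss = 1/(1 + K_p·G(0)).
G(0) = 0.2669. Require 1/(1 + K_p·0.2669) = 0.01, so 1 + 0.2669·K_p = 100.
K_p = (100 − 1)/0.2669 = 371.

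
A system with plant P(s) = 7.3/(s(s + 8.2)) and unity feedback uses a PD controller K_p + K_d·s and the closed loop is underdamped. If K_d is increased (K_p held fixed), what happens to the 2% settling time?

decrease

Characteristic equation s² + (8.2 + 7.3K_d)s + 7.3K_p = 0: raising K_d increases ζω_n = (8.2+7.3K_d)/2 while the loop stays underdamped, so T_s ≈ 4/(ζω_n) decreases.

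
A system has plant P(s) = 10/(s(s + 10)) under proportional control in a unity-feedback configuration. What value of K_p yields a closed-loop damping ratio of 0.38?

Closed-loop characteristic equation: s² + 10s + K_p·10 = 0.
So ω_n = √(10K_p) and 2ζω_n = 10, giving ζ = 10/(2√(10K_p)).
Setting ζ = 0.38: √(10K_p) = 10/(2·0.38) = 13.16, so K_p = 173.1/10 = 17.3.

K_p = 17.3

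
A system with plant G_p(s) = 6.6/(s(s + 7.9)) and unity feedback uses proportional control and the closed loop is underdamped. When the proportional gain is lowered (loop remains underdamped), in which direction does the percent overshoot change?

decrease

ζ = 7.9/(2√(6.6K_p)) rises as K_p falls; higher damping means less overshoot.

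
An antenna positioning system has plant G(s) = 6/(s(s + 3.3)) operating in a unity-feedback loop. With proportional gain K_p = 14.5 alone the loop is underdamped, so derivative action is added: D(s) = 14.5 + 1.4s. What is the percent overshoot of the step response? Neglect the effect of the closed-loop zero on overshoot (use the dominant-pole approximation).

Forward path: (14.5 + 1.4s)·6/(s(s+3.3)). The closed-loop characteristic equation is s² + (3.3 + 6·1.4)s + 6·14.5 = 0.
That is s² + 11.7s + 87 = 0, so ω_n = 9.327 rad/s and ζ = 11.7/(2·9.327) = 0.6272.
%OS = 100·exp(−πζ/√(1−ζ²)) = 7.97%.

7.97%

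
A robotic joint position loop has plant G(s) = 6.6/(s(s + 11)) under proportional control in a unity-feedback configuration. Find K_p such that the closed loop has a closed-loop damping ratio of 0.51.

K_p = 17.6

Closed-loop characteristic equation: s² + 11s + K_p·6.6 = 0.
So ω_n = √(6.6K_p) and 2ζω_n = 11, giving ζ = 11/(2√(6.6K_p)).
Setting ζ = 0.51: √(6.6K_p) = 11/(2·0.51) = 10.78, so K_p = 116.3/6.6 = 17.6.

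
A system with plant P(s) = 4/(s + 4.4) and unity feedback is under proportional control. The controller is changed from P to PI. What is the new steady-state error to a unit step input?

0

The integrator makes K_pos = lim_{s→0} C(s)G(s) infinite, so e_ss = 1/(1+K_pos) = 0.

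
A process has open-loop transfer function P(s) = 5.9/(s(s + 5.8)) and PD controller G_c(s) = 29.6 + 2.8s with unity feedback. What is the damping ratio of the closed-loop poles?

ζ = 0.844

Forward path: (29.6 + 2.8s)·5.9/(s(s+5.8)). The closed-loop characteristic equation is s² + (5.8 + 5.9·2.8)s + 5.9·29.6 = 0.
That is s² + 22.32s + 174.6 = 0, so ω_n = 13.22 rad/s and ζ = 22.32/(2·13.22) = 0.8445.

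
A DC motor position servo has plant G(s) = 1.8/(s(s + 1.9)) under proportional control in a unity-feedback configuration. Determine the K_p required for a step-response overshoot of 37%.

K_p = 5.51

From %OS = 100·exp(−πζ/√(1−ζ²)) = 37%, ζ = −ln(0.37)/√(π²+ln²(0.37)) = 0.3017.
Characteristic equation s² + 1.9s + 1.8K_p = 0 gives ζ = 1.9/(2√(1.8K_p)).
Setting ζ = 0.3017: √(1.8K_p) = 1.9/(2·0.3017) = 3.149, so K_p = 9.913/1.8 = 5.51.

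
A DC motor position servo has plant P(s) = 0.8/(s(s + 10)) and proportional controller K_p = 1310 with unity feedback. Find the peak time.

T_p = 0.0982 s

Closed-loop characteristic equation: s² + 10s + 1048 = 0, so ω_n = 32.37 rad/s and ζ = 10/(2·32.37) = 0.1545.
Damped frequency ω_d = ω_n√(1−ζ²) = 31.98 rad/s, so peak time T_p = π/ω_d = 0.0982 s.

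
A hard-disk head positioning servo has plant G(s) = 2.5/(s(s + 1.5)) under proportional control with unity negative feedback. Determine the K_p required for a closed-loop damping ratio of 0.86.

Closed-loop characteristic equation: s² + 1.5s + K_p·2.5 = 0.
So ω_n = √(2.5K_p) and 2ζω_n = 1.5, giving ζ = 1.5/(2√(2.5K_p)).
Setting ζ = 0.86: √(2.5K_p) = 1.5/(2·0.86) = 0.8721, so K_p = 0.7605/2.5 = 0.304.

K_p = 0.304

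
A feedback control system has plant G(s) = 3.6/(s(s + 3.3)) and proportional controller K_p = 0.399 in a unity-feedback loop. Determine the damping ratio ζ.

The closed-loop denominator is s(s+3.3) + 0.399·3.6 = s² + 3.3s + 1.436.
So ω_n² = 1.436 ⇒ ω_n = 1.198 rad/s, and ζ = 3.3/(2ω_n) = 1.38.

ζ = 1.38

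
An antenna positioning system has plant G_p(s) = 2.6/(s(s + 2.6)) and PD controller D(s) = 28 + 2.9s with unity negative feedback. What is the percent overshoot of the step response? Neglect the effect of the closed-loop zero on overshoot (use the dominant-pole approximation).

9.82%

Forward path: (28 + 2.9s)·2.6/(s(s+2.6)). The closed-loop characteristic equation is s² + (2.6 + 2.6·2.9)s + 2.6·28 = 0.
That is s² + 10.14s + 72.8 = 0, so ω_n = 8.532 rad/s and ζ = 10.14/(2·8.532) = 0.5942.
%OS = 100·exp(−πζ/√(1−ζ²)) = 9.82%.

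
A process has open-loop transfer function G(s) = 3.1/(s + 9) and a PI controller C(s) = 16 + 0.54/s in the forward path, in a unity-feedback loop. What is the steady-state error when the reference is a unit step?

0

The open loop C(s)G(s) has a pole at the origin (type 1), so the static position error constant is infinite and e_ss = 1/(1+∞) = 0.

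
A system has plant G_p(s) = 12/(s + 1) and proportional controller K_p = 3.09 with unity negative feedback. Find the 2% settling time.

T_s ≈ 0.105 s

Closed-loop transfer function: T(s) = K_p·G_p(s)/(1 + K_p·G_p(s)) = 37.08/(s + 1 + 37.08) = 37.08/(s + 38.08).
Time constant τ = 1/38.08 = 0.02626 s, so the 2% settling time is about 4τ = 0.105 s.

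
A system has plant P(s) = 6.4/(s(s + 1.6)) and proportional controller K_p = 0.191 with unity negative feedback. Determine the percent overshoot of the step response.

3.71%

The closed-loop denominator s² + 1.6s + 1.222 gives ω_n = √1.222 = 1.106 and ζ = 1.6/(2ω_n) = 0.7236.
%OS = 100·exp(−πζ/√(1−ζ²)) = 100·exp(−π·0.7236/√0.4764) = 3.71%.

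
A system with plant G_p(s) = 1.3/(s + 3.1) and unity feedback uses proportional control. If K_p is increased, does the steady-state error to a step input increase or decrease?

decrease

e_ss = 1/(1 + K_p·G_p(0)); a larger K_p raises the denominator, so e_ss decreases.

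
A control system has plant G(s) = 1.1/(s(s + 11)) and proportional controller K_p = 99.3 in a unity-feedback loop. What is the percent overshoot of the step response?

The closed-loop denominator s² + 11s + 109.2 gives ω_n = √109.2 = 10.45 and ζ = 11/(2ω_n) = 0.5262.
%OS = 100·exp(−πζ/√(1−ζ²)) = 100·exp(−π·0.5262/√0.7231) = 14.3%.

14.3%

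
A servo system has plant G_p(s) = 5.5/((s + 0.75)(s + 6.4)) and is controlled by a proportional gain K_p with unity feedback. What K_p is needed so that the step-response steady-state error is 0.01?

K_p = 86.4

The loop is type 0, so e_ss(step) = 1/(1 + K_pos) with K_pos = K_p·G_p(0).
G_p(0) = 1.146. Require 1/(1 + K_p·1.146) = 0.01, so 1 + 1.146·K_p = 100.
K_p = (100 − 1)/1.146 = 86.4.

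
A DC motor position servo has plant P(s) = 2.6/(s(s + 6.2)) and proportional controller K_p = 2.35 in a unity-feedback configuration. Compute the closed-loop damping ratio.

ζ = 1.25

The closed-loop denominator is s(s+6.2) + 2.35·2.6 = s² + 6.2s + 6.11.
So ω_n² = 6.11 ⇒ ω_n = 2.472 rad/s, and ζ = 6.2/(2ω_n) = 1.25.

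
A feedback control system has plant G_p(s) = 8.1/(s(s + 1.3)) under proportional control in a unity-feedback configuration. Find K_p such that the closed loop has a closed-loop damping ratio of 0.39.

K_p = 0.343

Closed-loop characteristic equation: s² + 1.3s + K_p·8.1 = 0.
So ω_n = √(8.1K_p) and 2ζω_n = 1.3, giving ζ = 1.3/(2√(8.1K_p)).
Setting ζ = 0.39: √(8.1K_p) = 1.3/(2·0.39) = 1.667, so K_p = 2.778/8.1 = 0.343.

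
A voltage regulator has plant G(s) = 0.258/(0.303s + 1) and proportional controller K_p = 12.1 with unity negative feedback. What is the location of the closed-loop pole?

Closed loop: T(s) = K_p·G/(1+K_p·G) = 3.122/(0.303s + 1 + 3.122), with pole at s = −(1 + 3.122)/0.303 = −13.6.

s = -13.6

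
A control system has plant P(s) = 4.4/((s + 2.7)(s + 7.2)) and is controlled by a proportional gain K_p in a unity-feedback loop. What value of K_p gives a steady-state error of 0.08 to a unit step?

K_p = 50.8

For a type-0 loop with proportional control, e_ss = 1/(1 + K_p·P(0)).
P(0) = 0.2263. Require 1/(1 + K_p·0.2263) = 0.08, so 1 + 0.2263·K_p = 12.5.
K_p = (12.5 − 1)/0.2263 = 50.8.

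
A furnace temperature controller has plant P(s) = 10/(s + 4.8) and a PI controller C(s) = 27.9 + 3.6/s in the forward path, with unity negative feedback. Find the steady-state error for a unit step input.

The open loop C(s)P(s) has a pole at the origin (type 1), so the static position error constant is infinite and e_ss = 1/(1+∞) = 0.

0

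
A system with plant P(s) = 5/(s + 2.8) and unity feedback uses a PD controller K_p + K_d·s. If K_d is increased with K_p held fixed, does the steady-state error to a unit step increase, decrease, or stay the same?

unchanged

At s = 0 the derivative term contributes nothing: C(0) = K_p regardless of K_d, so K_pos = K_p·P(0) and e_ss are unchanged.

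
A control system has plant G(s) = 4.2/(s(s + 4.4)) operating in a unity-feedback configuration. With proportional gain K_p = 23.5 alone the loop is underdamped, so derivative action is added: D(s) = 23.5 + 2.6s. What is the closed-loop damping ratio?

ζ = 0.771

Forward path: (23.5 + 2.6s)·4.2/(s(s+4.4)). The closed-loop characteristic equation is s² + (4.4 + 4.2·2.6)s + 4.2·23.5 = 0.
That is s² + 15.32s + 98.7 = 0, so ω_n = 9.935 rad/s and ζ = 15.32/(2·9.935) = 0.771.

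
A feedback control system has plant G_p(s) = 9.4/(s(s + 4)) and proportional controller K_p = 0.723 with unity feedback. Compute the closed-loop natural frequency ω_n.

1 + K_p·G_p(s) = 0 gives s² + 4s + 6.796 = 0.
So ω_n² = 6.796 ⇒ ω_n = 2.607 rad/s, and ζ = 4/(2ω_n) = 0.767.

ω_n = 2.61 rad/s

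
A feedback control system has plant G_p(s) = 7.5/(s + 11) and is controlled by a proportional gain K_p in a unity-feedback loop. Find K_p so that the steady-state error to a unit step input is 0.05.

For a type-0 loop with proportional control, e_ss = 1/(1 + K_p·G_p(0)).
G_p(0) = 0.6818. Require 1/(1 + K_p·0.6818) = 0.05, so 1 + 0.6818·K_p = 20.
K_p = (20 − 1)/0.6818 = 27.9.

K_p = 27.9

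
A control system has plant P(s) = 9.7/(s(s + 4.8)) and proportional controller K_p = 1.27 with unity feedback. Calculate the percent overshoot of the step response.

5.27%

Closed-loop characteristic equation: s² + 4.8s + 12.32 = 0, so ω_n = 3.51 rad/s and ζ = 4.8/(2·3.51) = 0.6838.
%OS = 100·exp(−πζ/√(1−ζ²)) = 100·exp(−π·0.6838/√0.5324) = 5.27%.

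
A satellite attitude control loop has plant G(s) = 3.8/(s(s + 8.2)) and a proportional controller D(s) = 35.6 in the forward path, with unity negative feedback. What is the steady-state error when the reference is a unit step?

The open loop D(s)G(s) has a pole at the origin (type 1), so the static position error constant is infinite and e_ss = 1/(1+∞) = 0.

0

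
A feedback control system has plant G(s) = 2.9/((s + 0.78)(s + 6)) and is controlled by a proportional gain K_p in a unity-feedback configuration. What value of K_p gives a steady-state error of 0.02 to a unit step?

The loop is type 0, so e_ss(step) = 1/(1 + K_pos) with K_pos = K_p·G(0).
G(0) = 0.6197. Require 1/(1 + K_p·0.6197) = 0.02, so 1 + 0.6197·K_p = 50.
K_p = (50 − 1)/0.6197 = 79.1.

K_p = 79.1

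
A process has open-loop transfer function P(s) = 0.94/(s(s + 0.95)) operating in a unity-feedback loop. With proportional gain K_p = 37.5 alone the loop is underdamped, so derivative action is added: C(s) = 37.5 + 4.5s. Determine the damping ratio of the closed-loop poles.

Forward path: (37.5 + 4.5s)·0.94/(s(s+0.95)). The closed-loop characteristic equation is s² + (0.95 + 0.94·4.5)s + 0.94·37.5 = 0.
That is s² + 5.18s + 35.25 = 0, so ω_n = 5.937 rad/s and ζ = 5.18/(2·5.937) = 0.4362.

ζ = 0.436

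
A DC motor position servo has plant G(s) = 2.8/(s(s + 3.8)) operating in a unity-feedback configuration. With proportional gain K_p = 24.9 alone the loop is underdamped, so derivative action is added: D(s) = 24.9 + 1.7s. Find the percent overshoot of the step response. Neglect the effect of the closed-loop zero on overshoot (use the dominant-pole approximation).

Forward path: (24.9 + 1.7s)·2.8/(s(s+3.8)). The closed-loop characteristic equation is s² + (3.8 + 2.8·1.7)s + 2.8·24.9 = 0.
That is s² + 8.56s + 69.72 = 0, so ω_n = 8.35 rad/s and ζ = 8.56/(2·8.35) = 0.5126.
%OS = 100·exp(−πζ/√(1−ζ²)) = 15.3%.

15.3%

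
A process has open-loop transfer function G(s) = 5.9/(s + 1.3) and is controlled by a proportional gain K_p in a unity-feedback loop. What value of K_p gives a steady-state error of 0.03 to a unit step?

K_p = 7.12

For a type-0 loop with proportional control, e_ss = 1/(1 + K_p·G(0)).
G(0) = 4.538. Require 1/(1 + K_p·4.538) = 0.03, so 1 + 4.538·K_p = 33.33.
K_p = (33.33 − 1)/4.538 = 7.12.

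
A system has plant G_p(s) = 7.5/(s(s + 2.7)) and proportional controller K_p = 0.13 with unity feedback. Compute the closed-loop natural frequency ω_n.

With unity feedback the closed-loop characteristic equation is s² + 2.7s + 0.13·7.5 = s² + 2.7s + 0.975 = 0.
Matching s² + 2ζω_n s + ω_n²: ω_n = √0.975 = 0.9874 rad/s and 2ζω_n = 2.7, so ζ = 2.7/(2·0.9874) = 1.37.

ω_n = 0.987 rad/s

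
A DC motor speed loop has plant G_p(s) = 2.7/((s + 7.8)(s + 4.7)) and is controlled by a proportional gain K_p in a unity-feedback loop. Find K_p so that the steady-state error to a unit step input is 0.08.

K_p = 156

For a type-0 loop with proportional control, e_ss = 1/(1 + K_p·G_p(0)).
G_p(0) = 0.07365. Require 1/(1 + K_p·0.07365) = 0.08, so 1 + 0.07365·K_p = 12.5.
K_p = (12.5 − 1)/0.07365 = 156.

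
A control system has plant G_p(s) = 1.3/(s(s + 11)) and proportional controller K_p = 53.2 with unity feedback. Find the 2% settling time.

From 1 + K_pG_p(s) = 0: s² + 11s + 69.16 = 0 ⇒ ω_n = 8.316, ζ = 0.6614.
2% settling time T_s ≈ 4/(ζω_n) = 4/5.5 = 0.727 s.

T_s ≈ 0.727 s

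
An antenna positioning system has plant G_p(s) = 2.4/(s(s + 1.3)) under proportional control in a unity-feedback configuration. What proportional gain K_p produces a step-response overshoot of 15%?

From %OS = 100·exp(−πζ/√(1−ζ²)) = 15%, ζ = −ln(0.15)/√(π²+ln²(0.15)) = 0.5169.
Characteristic equation s² + 1.3s + 2.4K_p = 0 gives ζ = 1.3/(2√(2.4K_p)).
Setting ζ = 0.5169: √(2.4K_p) = 1.3/(2·0.5169) = 1.257, so K_p = 1.581/2.4 = 0.659.

K_p = 0.659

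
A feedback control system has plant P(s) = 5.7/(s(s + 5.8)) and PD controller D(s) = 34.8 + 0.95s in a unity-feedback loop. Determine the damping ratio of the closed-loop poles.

Forward path: (34.8 + 0.95s)·5.7/(s(s+5.8)). The closed-loop characteristic equation is s² + (5.8 + 5.7·0.95)s + 5.7·34.8 = 0.
That is s² + 11.21s + 198.4 = 0, so ω_n = 14.08 rad/s and ζ = 11.21/(2·14.08) = 0.3981.

ζ = 0.398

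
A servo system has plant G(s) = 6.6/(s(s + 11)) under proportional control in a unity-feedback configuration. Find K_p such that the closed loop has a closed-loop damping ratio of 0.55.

K_p = 15.2

Closed-loop characteristic equation: s² + 11s + K_p·6.6 = 0.
So ω_n = √(6.6K_p) and 2ζω_n = 11, giving ζ = 11/(2√(6.6K_p)).
Setting ζ = 0.55: √(6.6K_p) = 11/(2·0.55) = 10, so K_p = 100/6.6 = 15.2.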